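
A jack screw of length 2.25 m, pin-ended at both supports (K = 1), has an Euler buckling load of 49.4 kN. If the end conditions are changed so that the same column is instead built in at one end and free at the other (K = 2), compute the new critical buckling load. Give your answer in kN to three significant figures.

P_cr ∝ 1/K², so P_cr,new = P_cr,old × (K_old/K_new)² = 49.4 × (1/2)²
= 49.4 × 0.2500 = 12.4 kN

P_cr ≈ 12.4 kN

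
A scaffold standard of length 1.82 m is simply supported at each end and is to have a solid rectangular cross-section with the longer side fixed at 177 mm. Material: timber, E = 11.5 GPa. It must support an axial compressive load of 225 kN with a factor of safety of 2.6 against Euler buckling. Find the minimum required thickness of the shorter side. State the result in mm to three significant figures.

Required P_cr = n·P = 2.6 × 225 = 585.0 kN
L_e = K·L = 1 × 1.82 = 1.820 m
Required I = P_cr·L_e²/(π²E) = 5.850×10^5 × 1.820² / (π² × 1.15×10^10) = 1.707×10^-5 m⁴
I_req = 1.707×10^7 mm⁴
Rectangle, weak axis: I_min = h·b³/12 with h = 177 mm fixed  ⇒  b = (12I/h)^(1/3) = 105 mm

b ≈ 105 mm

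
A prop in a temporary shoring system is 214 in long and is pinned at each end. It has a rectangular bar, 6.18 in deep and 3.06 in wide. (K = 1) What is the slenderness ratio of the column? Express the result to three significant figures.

λ ≈ 242

For a rectangle r_min = b/√12 = 3.06/√12 = 0.8833 in
L_e = K·L = 1 × 214 = 214.0 in
λ = L_e / r_min = 214.00 / 0.8833 = 242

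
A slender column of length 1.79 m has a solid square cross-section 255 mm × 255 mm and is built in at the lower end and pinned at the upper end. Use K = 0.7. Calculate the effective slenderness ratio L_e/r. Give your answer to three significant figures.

λ ≈ 17.0

I = a⁴/12 = 255⁴/12 = 3.524×10^8 mm⁴
A = 6.503×10^4 mm²;  r_min = √(I/A) = √(3.524×10^8/6.503×10^4) = 73.61 mm
L_e = K·L = 0.7 × 1.79 m = 1.253 m = 1253.0 mm
λ = L_e / r_min = 1253.0 / 73.61 = 17.0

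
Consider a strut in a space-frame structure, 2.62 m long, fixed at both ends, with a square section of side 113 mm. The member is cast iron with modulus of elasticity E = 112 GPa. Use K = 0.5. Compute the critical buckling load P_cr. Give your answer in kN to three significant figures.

I = a⁴/12 = 113⁴/12 = 1.359×10^7 mm⁴
I = 1.359×10^7 mm⁴ = 1.359×10^-5 m⁴
Effective length L_e = K·L = 0.5 × 2.62 = 1.310 m
P_cr = π²EI / L_e² = π² × 112×10⁹ × 1.359×10^-5 / 1.310² = 8.752×10^6 N

P_cr ≈ 8750 kN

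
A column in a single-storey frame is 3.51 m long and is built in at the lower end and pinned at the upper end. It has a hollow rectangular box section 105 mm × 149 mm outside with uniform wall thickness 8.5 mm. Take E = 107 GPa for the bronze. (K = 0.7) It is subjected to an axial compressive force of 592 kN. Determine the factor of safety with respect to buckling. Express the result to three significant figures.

n ≈ 2.03

Inner dimensions: h_i = 149 − 2×8.5 = 132.0 mm, b_i = 105 − 2×8.5 = 88.00 mm
Weak-axis I_min = (h_o·b_o³ − h_i·b_i³)/12 with b_o = 105, b_i = 88.00 mm (shorter outer/inner sides).
I_min = (149×105³ − 132.0×88.00³)/12 = 6.878×10^6 mm⁴
I = 6.878×10^6 mm⁴ = 6.878×10^-6 m⁴
Effective length L_e = K·L = 0.7 × 3.51 = 2.457 m
P_cr = π²EI / L_e² = π² × 107×10⁹ × 6.878×10^-6 / 2.457² = 1.203×10^6 N
Factor of safety n = P_cr / P = 1203.1 / 592 = 2.03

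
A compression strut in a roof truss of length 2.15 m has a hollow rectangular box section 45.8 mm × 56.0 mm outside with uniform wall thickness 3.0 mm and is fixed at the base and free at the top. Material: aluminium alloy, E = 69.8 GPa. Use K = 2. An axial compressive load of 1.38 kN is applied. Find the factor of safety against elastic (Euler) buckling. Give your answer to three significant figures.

Inner dimensions: h_i = 56.0 − 2×3.0 = 50.00 mm, b_i = 45.8 − 2×3.0 = 39.80 mm
Weak-axis I_min = (h_o·b_o³ − h_i·b_i³)/12 with b_o = 45.8, b_i = 39.80 mm (shorter outer/inner sides).
I_min = (56.0×45.8³ − 50.00×39.80³)/12 = 1.856×10^5 mm⁴
I = 1.856×10^5 mm⁴ = 1.856×10^-7 m⁴
Effective length L_e = K·L = 2 × 2.15 = 4.300 m
P_cr = π²EI / L_e² = π² × 69.8×10⁹ × 1.856×10^-7 / 4.300² = 6.917×10^3 N
Factor of safety n = P_cr / P = 6.9169 / 1.38 = 5.01

n ≈ 5.01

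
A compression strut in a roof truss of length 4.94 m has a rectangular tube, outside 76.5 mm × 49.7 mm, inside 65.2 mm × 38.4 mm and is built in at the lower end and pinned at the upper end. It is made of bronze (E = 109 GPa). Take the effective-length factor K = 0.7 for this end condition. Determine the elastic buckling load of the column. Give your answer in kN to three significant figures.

Weak-axis I_min = (h_o·b_o³ − h_i·b_i³)/12 with b_o = 49.7, b_i = 38.40 mm (shorter outer/inner sides).
I_min = (76.5×49.7³ − 65.20×38.40³)/12 = 4.750×10^5 mm⁴
I = 4.750×10^5 mm⁴ = 4.750×10^-7 m⁴
Effective length L_e = K·L = 0.7 × 4.94 = 3.458 m
P_cr = π²EI / L_e² = π² × 109×10⁹ × 4.750×10^-7 / 3.458² = 4.273×10^4 N

P_cr ≈ 42.7 kN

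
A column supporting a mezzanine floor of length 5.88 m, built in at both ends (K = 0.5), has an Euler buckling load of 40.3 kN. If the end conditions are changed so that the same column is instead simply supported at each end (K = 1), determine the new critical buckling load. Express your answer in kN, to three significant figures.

P_cr ∝ 1/K², so P_cr,new = P_cr,old × (K_old/K_new)² = 40.3 × (0.5/1)²
= 40.3 × 0.2500 = 10.1 kN

P_cr ≈ 10.1 kN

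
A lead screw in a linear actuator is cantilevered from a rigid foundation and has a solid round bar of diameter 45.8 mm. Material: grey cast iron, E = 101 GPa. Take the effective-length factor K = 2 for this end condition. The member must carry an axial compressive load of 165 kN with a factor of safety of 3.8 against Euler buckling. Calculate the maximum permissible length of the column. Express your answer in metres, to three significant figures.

I = πd⁴/64 = π×45.8⁴/64 = 2.160×10^5 mm⁴
I = 2.160×10^-7 m⁴
Required critical load P_cr = n·P = 3.8 × 165 = 627.0 kN = 6.270×10^5 N
From P_cr = π²EI/(K·L)²:  L = (1/K)·√(π²EI/P_cr) = (1/2)·√(π²×1.01×10^11×2.160×10^-7/6.270×10^5)
L = 0.293 m

L_max ≈ 0.293 m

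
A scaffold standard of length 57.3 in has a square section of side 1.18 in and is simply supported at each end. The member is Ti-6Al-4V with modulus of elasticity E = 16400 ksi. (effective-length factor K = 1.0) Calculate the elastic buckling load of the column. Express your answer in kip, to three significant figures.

P_cr ≈ 7.96 kip

I = a⁴/12 = 1.18⁴/12 = 0.1616 in⁴
Effective length L_e = K·L = 1 × 57.3 = 57.30 in
P_cr = π²EI / L_e² = π² × 16400×10³ × 0.1616 / 57.30² = 7.965×10^3 lb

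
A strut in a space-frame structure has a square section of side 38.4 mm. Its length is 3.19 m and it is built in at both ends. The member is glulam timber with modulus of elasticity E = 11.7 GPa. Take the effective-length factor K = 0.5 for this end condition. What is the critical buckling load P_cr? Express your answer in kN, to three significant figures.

I = a⁴/12 = 38.4⁴/12 = 1.812×10^5 mm⁴
I = 1.812×10^5 mm⁴ = 1.812×10^-7 m⁴
Effective length L_e = K·L = 0.5 × 3.19 = 1.595 m
P_cr = π²EI / L_e² = π² × 11.7×10⁹ × 1.812×10^-7 / 1.595² = 8.224×10^3 N

P_cr ≈ 8.22 kN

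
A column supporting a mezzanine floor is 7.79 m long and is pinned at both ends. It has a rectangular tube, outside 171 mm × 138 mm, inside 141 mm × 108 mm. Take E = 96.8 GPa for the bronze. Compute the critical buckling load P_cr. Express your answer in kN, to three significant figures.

Weak-axis I_min = (h_o·b_o³ − h_i·b_i³)/12 with b_o = 138, b_i = 108.0 mm (shorter outer/inner sides).
I_min = (171×138³ − 141.0×108.0³)/12 = 2.265×10^7 mm⁴
I = 2.265×10^7 mm⁴ = 2.265×10^-5 m⁴
Effective length L_e = K·L = 1 × 7.79 = 7.790 m
P_cr = π²EI / L_e² = π² × 96.8×10⁹ × 2.265×10^-5 / 7.790² = 3.566×10^5 N

P_cr ≈ 357 kN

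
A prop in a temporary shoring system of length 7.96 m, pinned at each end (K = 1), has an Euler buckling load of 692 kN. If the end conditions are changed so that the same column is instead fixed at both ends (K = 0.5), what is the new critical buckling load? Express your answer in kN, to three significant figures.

P_cr ≈ 2770 kN

P_cr ∝ 1/K², so P_cr,new = P_cr,old × (K_old/K_new)² = 692 × (1/0.5)²
= 692 × 4.000 = 2770 kN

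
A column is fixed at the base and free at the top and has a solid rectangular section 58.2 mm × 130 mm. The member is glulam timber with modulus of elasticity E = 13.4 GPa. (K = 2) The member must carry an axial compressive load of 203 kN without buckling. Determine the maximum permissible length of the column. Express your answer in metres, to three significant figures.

Buckling occurs about the weak axis: I_min = h·b³/12 with b = 58.2 mm (the shorter side).
I_min = 130×58.2³/12 = 2.136×10^6 mm⁴
I = 2.136×10^-6 m⁴
At the buckling limit P_cr = P = 2.030×10^5 N
From P_cr = π²EI/(K·L)²:  L = (1/K)·√(π²EI/P_cr) = (1/2)·√(π²×1.34×10^10×2.136×10^-6/2.030×10^5)
L = 0.590 m

L_max ≈ 0.590 m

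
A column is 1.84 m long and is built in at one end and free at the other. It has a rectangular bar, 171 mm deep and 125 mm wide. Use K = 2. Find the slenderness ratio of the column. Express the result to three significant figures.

For a rectangle r_min = b/√12 = 125/√12 = 36.08 mm
L_e = K·L = 2 × 1.84 m = 3.680 m = 3680.0 mm
λ = L_e / r_min = 3680.0 / 36.08 = 102

λ ≈ 102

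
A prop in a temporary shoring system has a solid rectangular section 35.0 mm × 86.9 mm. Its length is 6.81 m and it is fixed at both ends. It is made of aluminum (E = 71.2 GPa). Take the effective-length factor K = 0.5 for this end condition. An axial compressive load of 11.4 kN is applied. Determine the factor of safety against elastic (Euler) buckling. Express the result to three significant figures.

Buckling occurs about the weak axis: I_min = h·b³/12 with b = 35.0 mm (the shorter side).
I_min = 86.9×35.0³/12 = 3.105×10^5 mm⁴
I = 3.105×10^5 mm⁴ = 3.105×10^-7 m⁴
Effective length L_e = K·L = 0.5 × 6.81 = 3.405 m
P_cr = π²EI / L_e² = π² × 71.2×10⁹ × 3.105×10^-7 / 3.405² = 1.882×10^4 N
Factor of safety n = P_cr / P = 18.819 / 11.4 = 1.65

n ≈ 1.65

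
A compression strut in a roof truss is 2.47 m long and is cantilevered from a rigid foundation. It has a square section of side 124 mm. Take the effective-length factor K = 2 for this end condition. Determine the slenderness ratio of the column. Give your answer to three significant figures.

I = a⁴/12 = 124⁴/12 = 1.970×10^7 mm⁴
A = 1.538×10^4 mm²;  r_min = √(I/A) = √(1.970×10^7/1.538×10^4) = 35.80 mm
L_e = K·L = 2 × 2.47 m = 4.940 m = 4940.0 mm
λ = L_e / r_min = 4940.0 / 35.80 = 138

λ ≈ 138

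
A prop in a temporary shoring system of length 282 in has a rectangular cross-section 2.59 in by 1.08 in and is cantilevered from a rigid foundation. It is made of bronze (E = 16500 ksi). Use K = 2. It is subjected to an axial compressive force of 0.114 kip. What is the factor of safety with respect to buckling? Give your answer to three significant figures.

n ≈ 1.22

Buckling occurs about the weak axis: I_min = h·b³/12 with b = 1.08 in (the shorter side).
I_min = 2.59×1.08³/12 = 0.2719 in⁴
Effective length L_e = K·L = 2 × 282 = 564.0 in
P_cr = π²EI / L_e² = π² × 16500×10³ × 0.2719 / 564.0² = 139.2 lb
Factor of safety n = P_cr / P = 0.13919 / 0.114 = 1.22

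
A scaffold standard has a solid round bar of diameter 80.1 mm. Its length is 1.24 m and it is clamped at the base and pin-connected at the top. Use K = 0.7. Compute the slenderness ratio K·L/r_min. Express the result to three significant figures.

For a solid circle r = d/4 = 80.1/4 = 20.02 mm
L_e = K·L = 0.7 × 1.24 m = 0.8680 m = 868.00 mm
λ = L_e / r_min = 868.00 / 20.02 = 43.3

λ ≈ 43.3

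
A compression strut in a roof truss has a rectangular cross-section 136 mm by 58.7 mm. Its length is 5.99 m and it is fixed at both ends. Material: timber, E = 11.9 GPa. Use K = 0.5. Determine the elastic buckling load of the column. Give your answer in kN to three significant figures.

Buckling occurs about the weak axis: I_min = h·b³/12 with b = 58.7 mm (the shorter side).
I_min = 136×58.7³/12 = 2.292×10^6 mm⁴
I = 2.292×10^6 mm⁴ = 2.292×10^-6 m⁴
Effective length L_e = K·L = 0.5 × 5.99 = 2.995 m
P_cr = π²EI / L_e² = π² × 11.9×10⁹ × 2.292×10^-6 / 2.995² = 3.001×10^4 N

P_cr ≈ 30.0 kN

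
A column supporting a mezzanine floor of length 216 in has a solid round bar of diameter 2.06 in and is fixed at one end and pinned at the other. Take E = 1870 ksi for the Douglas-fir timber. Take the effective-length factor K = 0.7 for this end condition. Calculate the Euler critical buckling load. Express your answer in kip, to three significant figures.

P_cr ≈ 0.714 kip

I = πd⁴/64 = π×2.06⁴/64 = 0.8840 in⁴
Effective length L_e = K·L = 0.7 × 216 = 151.2 in
P_cr = π²EI / L_e² = π² × 1870×10³ × 0.8840 / 151.2² = 713.6 lb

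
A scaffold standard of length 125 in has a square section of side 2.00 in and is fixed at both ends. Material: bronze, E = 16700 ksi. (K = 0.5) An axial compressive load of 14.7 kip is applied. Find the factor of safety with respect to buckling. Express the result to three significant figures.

n ≈ 3.83

I = a⁴/12 = 2.00⁴/12 = 1.333 in⁴
Effective length L_e = K·L = 0.5 × 125 = 62.50 in
P_cr = π²EI / L_e² = π² × 16700×10³ × 1.333 / 62.50² = 5.626×10^4 lb
Factor of safety n = P_cr / P = 56.259 / 14.7 = 3.83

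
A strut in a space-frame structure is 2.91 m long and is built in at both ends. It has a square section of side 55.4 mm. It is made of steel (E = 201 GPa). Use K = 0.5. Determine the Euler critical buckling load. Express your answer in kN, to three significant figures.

I = a⁴/12 = 55.4⁴/12 = 7.850×10^5 mm⁴
I = 7.850×10^5 mm⁴ = 7.850×10^-7 m⁴
Effective length L_e = K·L = 0.5 × 2.91 = 1.455 m
P_cr = π²EI / L_e² = π² × 201×10⁹ × 7.850×10^-7 / 1.455² = 7.356×10^5 N

P_cr ≈ 736 kN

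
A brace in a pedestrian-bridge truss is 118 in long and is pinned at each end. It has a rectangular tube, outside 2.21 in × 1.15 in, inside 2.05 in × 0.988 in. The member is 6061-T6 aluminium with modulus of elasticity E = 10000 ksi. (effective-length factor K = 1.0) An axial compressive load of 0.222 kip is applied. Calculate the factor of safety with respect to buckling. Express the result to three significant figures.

Weak-axis I_min = (h_o·b_o³ − h_i·b_i³)/12 with b_o = 1.15, b_i = 0.9880 in (shorter outer/inner sides).
I_min = (2.21×1.15³ − 2.050×0.9880³)/12 = 0.1153 in⁴
Effective length L_e = K·L = 1 × 118 = 118.0 in
P_cr = π²EI / L_e² = π² × 10000×10³ × 0.1153 / 118.0² = 817.5 lb
Factor of safety n = P_cr / P = 0.81754 / 0.222 = 3.68

n ≈ 3.68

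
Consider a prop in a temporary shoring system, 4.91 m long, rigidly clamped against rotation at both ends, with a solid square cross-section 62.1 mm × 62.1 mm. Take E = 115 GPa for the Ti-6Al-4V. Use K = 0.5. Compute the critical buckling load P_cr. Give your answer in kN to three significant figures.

P_cr ≈ 233 kN

I = a⁴/12 = 62.1⁴/12 = 1.239×10^6 mm⁴
I = 1.239×10^6 mm⁴ = 1.239×10^-6 m⁴
Effective length L_e = K·L = 0.5 × 4.91 = 2.455 m
P_cr = π²EI / L_e² = π² × 115×10⁹ × 1.239×10^-6 / 2.455² = 2.334×10^5 N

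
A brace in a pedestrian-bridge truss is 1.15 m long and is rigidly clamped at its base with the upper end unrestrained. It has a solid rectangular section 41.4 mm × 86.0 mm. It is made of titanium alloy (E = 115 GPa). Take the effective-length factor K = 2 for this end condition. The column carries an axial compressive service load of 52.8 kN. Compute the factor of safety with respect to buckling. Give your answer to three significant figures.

n ≈ 2.07

Buckling occurs about the weak axis: I_min = h·b³/12 with b = 41.4 mm (the shorter side).
I_min = 86.0×41.4³/12 = 5.085×10^5 mm⁴
I = 5.085×10^5 mm⁴ = 5.085×10^-7 m⁴
Effective length L_e = K·L = 2 × 1.15 = 2.300 m
P_cr = π²EI / L_e² = π² × 115×10⁹ × 5.085×10^-7 / 2.300² = 1.091×10^5 N
Factor of safety n = P_cr / P = 109.11 / 52.8 = 2.07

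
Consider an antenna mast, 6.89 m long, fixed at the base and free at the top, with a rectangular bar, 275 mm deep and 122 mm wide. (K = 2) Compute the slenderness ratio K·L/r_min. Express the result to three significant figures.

For a rectangle r_min = b/√12 = 122/√12 = 35.22 mm
L_e = K·L = 2 × 6.89 m = 13.78 m = 13780 mm
λ = L_e / r_min = 13780 / 35.22 = 391

λ ≈ 391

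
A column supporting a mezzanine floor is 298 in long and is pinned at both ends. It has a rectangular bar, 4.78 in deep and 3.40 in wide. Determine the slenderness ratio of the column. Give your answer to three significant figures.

λ ≈ 304

Buckling occurs about the weak axis: I_min = h·b³/12 with b = 3.40 in (the shorter side).
I_min = 4.78×3.40³/12 = 15.66 in⁴
A = 16.25 in²;  r_min = √(I/A) = √(15.66/16.25) = 0.9815 in
L_e = K·L = 1 × 298 = 298.0 in
λ = L_e / r_min = 298.00 / 0.9815 = 304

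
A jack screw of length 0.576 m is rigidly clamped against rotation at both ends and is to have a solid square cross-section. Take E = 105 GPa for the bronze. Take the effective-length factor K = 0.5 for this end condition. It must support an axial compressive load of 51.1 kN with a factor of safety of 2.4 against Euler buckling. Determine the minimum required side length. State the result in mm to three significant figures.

Required P_cr = n·P = 2.4 × 51.1 = 122.6 kN
L_e = K·L = 0.5 × 0.576 = 0.2880 m
Required I = P_cr·L_e²/(π²E) = 1.226×10^5 × 0.2880² / (π² × 1.05×10^11) = 9.816×10^-9 m⁴
I_req = 9.816×10^3 mm⁴
Solid square: I = a⁴/12  ⇒  a = (12I)^(1/4) = (12×9.816×10^3)^(1/4) = 18.5 mm

a ≈ 18.5 mm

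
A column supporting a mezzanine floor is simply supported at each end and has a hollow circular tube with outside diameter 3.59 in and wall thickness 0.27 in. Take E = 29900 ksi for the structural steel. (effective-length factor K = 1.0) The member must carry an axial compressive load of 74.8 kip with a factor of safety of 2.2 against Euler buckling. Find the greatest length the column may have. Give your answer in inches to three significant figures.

L_max ≈ 83.7 in

Inner diameter d_i = 3.59 − 2×0.27 = 3.050 in
I = π(d_o⁴ − d_i⁴)/64 = π(3.59⁴ − 3.050⁴)/64 = 3.906 in⁴
Required critical load P_cr = n·P = 2.2 × 74.8 = 164.6 kip = 1.646×10^5 lb
From P_cr = π²EI/(K·L)²:  L = (1/K)·√(π²EI/P_cr) = (1/1)·√(π²×2.99×10^7×3.906/1.646×10^5)
L = 83.7 in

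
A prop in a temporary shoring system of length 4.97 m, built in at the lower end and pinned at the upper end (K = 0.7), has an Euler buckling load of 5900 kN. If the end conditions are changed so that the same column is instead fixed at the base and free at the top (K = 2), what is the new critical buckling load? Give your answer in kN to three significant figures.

P_cr ≈ 723 kN

P_cr ∝ 1/K², so P_cr,new = P_cr,old × (K_old/K_new)² = 5900 × (0.7/2)²
= 5900 × 0.1225 = 723 kN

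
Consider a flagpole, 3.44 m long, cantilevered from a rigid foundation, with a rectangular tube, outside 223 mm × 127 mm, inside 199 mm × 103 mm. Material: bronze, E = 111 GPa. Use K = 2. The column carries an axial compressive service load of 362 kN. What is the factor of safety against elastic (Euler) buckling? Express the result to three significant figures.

Weak-axis I_min = (h_o·b_o³ − h_i·b_i³)/12 with b_o = 127, b_i = 103.0 mm (shorter outer/inner sides).
I_min = (223×127³ − 199.0×103.0³)/12 = 1.994×10^7 mm⁴
I = 1.994×10^7 mm⁴ = 1.994×10^-5 m⁴
Effective length L_e = K·L = 2 × 3.44 = 6.880 m
P_cr = π²EI / L_e² = π² × 111×10⁹ × 1.994×10^-5 / 6.880² = 4.616×10^5 N
Factor of safety n = P_cr / P = 461.61 / 362 = 1.28

n ≈ 1.28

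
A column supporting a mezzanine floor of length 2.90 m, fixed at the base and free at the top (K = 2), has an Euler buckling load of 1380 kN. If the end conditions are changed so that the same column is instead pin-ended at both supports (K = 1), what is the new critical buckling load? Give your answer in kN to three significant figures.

P_cr ≈ 5520 kN

P_cr ∝ 1/K², so P_cr,new = P_cr,old × (K_old/K_new)² = 1380 × (2/1)²
= 1380 × 4.000 = 5520 kN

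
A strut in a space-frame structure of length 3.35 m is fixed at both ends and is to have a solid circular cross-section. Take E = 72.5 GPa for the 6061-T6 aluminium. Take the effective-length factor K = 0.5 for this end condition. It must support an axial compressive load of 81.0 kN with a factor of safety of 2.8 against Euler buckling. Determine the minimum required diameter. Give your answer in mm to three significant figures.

Required P_cr = n·P = 2.8 × 81.0 = 226.8 kN
L_e = K·L = 0.5 × 3.35 = 1.675 m
Required I = P_cr·L_e²/(π²E) = 2.268×10^5 × 1.675² / (π² × 7.25×10^10) = 8.893×10^-7 m⁴
I_req = 8.893×10^5 mm⁴
Solid circle: I = πd⁴/64  ⇒  d = (64I/π)^(1/4) = (64×8.893×10^5/π)^(1/4) = 65.2 mm

d ≈ 65.2 mm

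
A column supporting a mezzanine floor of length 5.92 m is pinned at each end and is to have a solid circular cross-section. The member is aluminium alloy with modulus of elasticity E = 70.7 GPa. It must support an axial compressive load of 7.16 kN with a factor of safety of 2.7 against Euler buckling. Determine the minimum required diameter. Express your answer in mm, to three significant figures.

Required P_cr = n·P = 2.7 × 7.16 = 19.33 kN
L_e = K·L = 1 × 5.92 = 5.920 m
Required I = P_cr·L_e²/(π²E) = 1.933×10^4 × 5.920² / (π² × 7.07×10^10) = 9.710×10^-7 m⁴
I_req = 9.710×10^5 mm⁴
Solid circle: I = πd⁴/64  ⇒  d = (64I/π)^(1/4) = (64×9.710×10^5/π)^(1/4) = 66.7 mm

d ≈ 66.7 mm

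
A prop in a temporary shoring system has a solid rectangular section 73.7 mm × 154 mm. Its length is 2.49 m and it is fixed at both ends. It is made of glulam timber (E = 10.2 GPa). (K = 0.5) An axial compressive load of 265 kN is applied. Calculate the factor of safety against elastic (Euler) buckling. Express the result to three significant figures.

Buckling occurs about the weak axis: I_min = h·b³/12 with b = 73.7 mm (the shorter side).
I_min = 154×73.7³/12 = 5.137×10^6 mm⁴
I = 5.137×10^6 mm⁴ = 5.137×10^-6 m⁴
Effective length L_e = K·L = 0.5 × 2.49 = 1.245 m
P_cr = π²EI / L_e² = π² × 10.2×10⁹ × 5.137×10^-6 / 1.245² = 3.337×10^5 N
Factor of safety n = P_cr / P = 333.66 / 265 = 1.26

n ≈ 1.26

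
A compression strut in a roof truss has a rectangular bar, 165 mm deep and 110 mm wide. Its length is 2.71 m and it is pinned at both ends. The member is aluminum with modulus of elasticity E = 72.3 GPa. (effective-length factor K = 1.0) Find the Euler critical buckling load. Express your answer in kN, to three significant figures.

P_cr ≈ 1780 kN

Buckling occurs about the weak axis: I_min = h·b³/12 with b = 110 mm (the shorter side).
I_min = 165×110³/12 = 1.830×10^7 mm⁴
I = 1.830×10^7 mm⁴ = 1.830×10^-5 m⁴
Effective length L_e = K·L = 1 × 2.71 = 2.710 m
P_cr = π²EI / L_e² = π² × 72.3×10⁹ × 1.830×10^-5 / 2.710² = 1.778×10^6 N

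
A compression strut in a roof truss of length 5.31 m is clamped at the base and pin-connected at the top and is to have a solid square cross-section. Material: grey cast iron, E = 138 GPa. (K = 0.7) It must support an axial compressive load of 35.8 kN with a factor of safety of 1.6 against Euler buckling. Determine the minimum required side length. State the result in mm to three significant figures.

a ≈ 51.4 mm

Required P_cr = n·P = 1.6 × 35.8 = 57.28 kN
L_e = K·L = 0.7 × 5.31 = 3.717 m
Required I = P_cr·L_e²/(π²E) = 5.728×10^4 × 3.717² / (π² × 1.38×10^11) = 5.810×10^-7 m⁴
I_req = 5.810×10^5 mm⁴
Solid square: I = a⁴/12  ⇒  a = (12I)^(1/4) = (12×5.810×10^5)^(1/4) = 51.4 mm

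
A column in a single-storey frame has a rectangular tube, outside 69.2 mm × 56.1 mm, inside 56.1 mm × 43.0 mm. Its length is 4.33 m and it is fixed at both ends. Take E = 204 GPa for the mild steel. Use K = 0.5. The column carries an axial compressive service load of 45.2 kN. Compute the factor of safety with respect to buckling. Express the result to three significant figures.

Weak-axis I_min = (h_o·b_o³ − h_i·b_i³)/12 with b_o = 56.1, b_i = 43.00 mm (shorter outer/inner sides).
I_min = (69.2×56.1³ − 56.10×43.00³)/12 = 6.465×10^5 mm⁴
I = 6.465×10^5 mm⁴ = 6.465×10^-7 m⁴
Effective length L_e = K·L = 0.5 × 4.33 = 2.165 m
P_cr = π²EI / L_e² = π² × 204×10⁹ × 6.465×10^-7 / 2.165² = 2.777×10^5 N
Factor of safety n = P_cr / P = 277.69 / 45.2 = 6.14

n ≈ 6.14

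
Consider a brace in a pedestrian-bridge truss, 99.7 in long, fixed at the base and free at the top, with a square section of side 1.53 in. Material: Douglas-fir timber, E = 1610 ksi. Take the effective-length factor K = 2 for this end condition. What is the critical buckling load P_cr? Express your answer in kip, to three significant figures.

I = a⁴/12 = 1.53⁴/12 = 0.4567 in⁴
Effective length L_e = K·L = 2 × 99.7 = 199.4 in
P_cr = π²EI / L_e² = π² × 1610×10³ × 0.4567 / 199.4² = 182.5 lb

P_cr ≈ 0.182 kip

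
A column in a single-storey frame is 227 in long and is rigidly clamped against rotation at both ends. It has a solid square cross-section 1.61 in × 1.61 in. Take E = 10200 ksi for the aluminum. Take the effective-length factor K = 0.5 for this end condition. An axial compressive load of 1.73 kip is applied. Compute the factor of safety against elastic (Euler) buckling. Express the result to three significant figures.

I = a⁴/12 = 1.61⁴/12 = 0.5599 in⁴
Effective length L_e = K·L = 0.5 × 227 = 113.5 in
P_cr = π²EI / L_e² = π² × 10200×10³ × 0.5599 / 113.5² = 4.376×10^3 lb
Factor of safety n = P_cr / P = 4.3755 / 1.73 = 2.53

n ≈ 2.53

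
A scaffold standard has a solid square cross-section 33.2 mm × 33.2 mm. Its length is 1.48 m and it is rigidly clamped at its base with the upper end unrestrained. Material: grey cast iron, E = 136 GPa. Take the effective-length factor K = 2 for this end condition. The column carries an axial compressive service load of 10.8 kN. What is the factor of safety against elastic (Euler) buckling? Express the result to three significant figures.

n ≈ 1.44

I = a⁴/12 = 33.2⁴/12 = 1.012×10^5 mm⁴
I = 1.012×10^5 mm⁴ = 1.012×10^-7 m⁴
Effective length L_e = K·L = 2 × 1.48 = 2.960 m
P_cr = π²EI / L_e² = π² × 136×10⁹ × 1.012×10^-7 / 2.960² = 1.551×10^4 N
Factor of safety n = P_cr / P = 15.511 / 10.8 = 1.44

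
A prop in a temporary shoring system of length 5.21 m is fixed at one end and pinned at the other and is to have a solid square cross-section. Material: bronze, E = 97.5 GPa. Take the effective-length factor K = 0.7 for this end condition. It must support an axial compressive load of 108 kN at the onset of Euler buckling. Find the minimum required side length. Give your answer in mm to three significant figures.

a ≈ 65.1 mm

L_e = K·L = 0.7 × 5.21 = 3.647 m
Required I = P_cr·L_e²/(π²E) = 1.080×10^5 × 3.647² / (π² × 9.75×10^10) = 1.493×10^-6 m⁴
I_req = 1.493×10^6 mm⁴
Solid square: I = a⁴/12  ⇒  a = (12I)^(1/4) = (12×1.493×10^6)^(1/4) = 65.1 mm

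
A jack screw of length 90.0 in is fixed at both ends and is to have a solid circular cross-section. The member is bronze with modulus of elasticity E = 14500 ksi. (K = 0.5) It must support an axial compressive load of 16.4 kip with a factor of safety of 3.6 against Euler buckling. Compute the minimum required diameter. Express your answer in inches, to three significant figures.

d ≈ 2.03 in

Required P_cr = n·P = 3.6 × 16.4 = 59.04 kip
L_e = K·L = 0.5 × 90.0 = 45.00 in
Required I = P_cr·L_e²/(π²E) = 5.904×10^4 × 45.00² / (π² × 1.45×10^7) = 0.8354 in⁴
Solid circle: I = πd⁴/64  ⇒  d = (64I/π)^(1/4) = (64×0.8354/π)^(1/4) = 2.03 in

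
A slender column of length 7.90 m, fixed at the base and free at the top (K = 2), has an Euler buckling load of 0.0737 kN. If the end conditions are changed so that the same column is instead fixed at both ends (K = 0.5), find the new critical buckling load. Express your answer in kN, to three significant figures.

P_cr ≈ 1.18 kN

P_cr ∝ 1/K², so P_cr,new = P_cr,old × (K_old/K_new)² = 0.0737 × (2/0.5)²
= 0.0737 × 16.00 = 1.18 kN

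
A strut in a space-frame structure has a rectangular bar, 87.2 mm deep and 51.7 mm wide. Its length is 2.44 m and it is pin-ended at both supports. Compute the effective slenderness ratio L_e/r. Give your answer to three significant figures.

λ ≈ 163

For a rectangle r_min = b/√12 = 51.7/√12 = 14.92 mm
L_e = K·L = 1 × 2.44 m = 2.440 m = 2440.0 mm
λ = L_e / r_min = 2440.0 / 14.92 = 163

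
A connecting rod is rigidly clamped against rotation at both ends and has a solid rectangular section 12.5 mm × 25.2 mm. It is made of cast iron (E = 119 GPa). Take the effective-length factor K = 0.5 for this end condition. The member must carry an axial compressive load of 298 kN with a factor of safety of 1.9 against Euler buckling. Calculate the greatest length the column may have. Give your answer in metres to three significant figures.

L_max ≈ 0.184 m

Buckling occurs about the weak axis: I_min = h·b³/12 with b = 12.5 mm (the shorter side).
I_min = 25.2×12.5³/12 = 4.102×10^3 mm⁴
I = 4.102×10^-9 m⁴
Required critical load P_cr = n·P = 1.9 × 298 = 566.2 kN = 5.662×10^5 N
From P_cr = π²EI/(K·L)²:  L = (1/K)·√(π²EI/P_cr) = (1/0.5)·√(π²×1.19×10^11×4.102×10^-9/5.662×10^5)
L = 0.184 m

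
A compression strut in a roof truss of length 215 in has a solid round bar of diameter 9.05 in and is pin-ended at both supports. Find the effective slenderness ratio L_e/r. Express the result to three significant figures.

For a solid circle r = d/4 = 9.05/4 = 2.262 in
L_e = K·L = 1 × 215 = 215.0 in
λ = L_e / r_min = 215.00 / 2.262 = 95.0

λ ≈ 95.0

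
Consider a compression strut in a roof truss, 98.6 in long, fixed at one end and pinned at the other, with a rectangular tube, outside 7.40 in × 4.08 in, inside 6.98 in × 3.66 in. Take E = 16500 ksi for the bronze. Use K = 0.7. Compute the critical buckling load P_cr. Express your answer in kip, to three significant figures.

P_cr ≈ 457 kip

Weak-axis I_min = (h_o·b_o³ − h_i·b_i³)/12 with b_o = 4.08, b_i = 3.660 in (shorter outer/inner sides).
I_min = (7.40×4.08³ − 6.980×3.660³)/12 = 13.36 in⁴
Effective length L_e = K·L = 0.7 × 98.6 = 69.02 in
P_cr = π²EI / L_e² = π² × 16500×10³ × 13.36 / 69.02² = 4.569×10^5 lb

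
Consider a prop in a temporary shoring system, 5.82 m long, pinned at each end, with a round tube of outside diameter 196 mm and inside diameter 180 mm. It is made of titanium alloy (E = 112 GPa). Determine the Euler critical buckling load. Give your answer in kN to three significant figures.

d_o = 196 mm, d_i = 180 mm
I = π(d_o⁴ − d_i⁴)/64 = π(196⁴ − 180.0⁴)/64 = 2.091×10^7 mm⁴
I = 2.091×10^7 mm⁴ = 2.091×10^-5 m⁴
Effective length L_e = K·L = 1 × 5.82 = 5.820 m
P_cr = π²EI / L_e² = π² × 112×10⁹ × 2.091×10^-5 / 5.820² = 6.825×10^5 N

P_cr ≈ 682 kN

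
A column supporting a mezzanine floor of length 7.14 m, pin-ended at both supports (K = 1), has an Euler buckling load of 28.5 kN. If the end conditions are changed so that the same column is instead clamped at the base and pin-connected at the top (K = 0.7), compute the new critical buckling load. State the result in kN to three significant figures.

P_cr ≈ 58.2 kN

P_cr ∝ 1/K², so P_cr,new = P_cr,old × (K_old/K_new)² = 28.5 × (1/0.7)²
= 28.5 × 2.041 = 58.2 kN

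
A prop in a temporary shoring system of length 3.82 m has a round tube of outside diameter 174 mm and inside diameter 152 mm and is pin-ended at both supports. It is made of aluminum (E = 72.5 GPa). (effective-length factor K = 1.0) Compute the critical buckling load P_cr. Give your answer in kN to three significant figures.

P_cr ≈ 922 kN

d_o = 174 mm, d_i = 152 mm
I = π(d_o⁴ − d_i⁴)/64 = π(174⁴ − 152.0⁴)/64 = 1.879×10^7 mm⁴
I = 1.879×10^7 mm⁴ = 1.879×10^-5 m⁴
Effective length L_e = K·L = 1 × 3.82 = 3.820 m
P_cr = π²EI / L_e² = π² × 72.5×10⁹ × 1.879×10^-5 / 3.820² = 9.215×10^5 N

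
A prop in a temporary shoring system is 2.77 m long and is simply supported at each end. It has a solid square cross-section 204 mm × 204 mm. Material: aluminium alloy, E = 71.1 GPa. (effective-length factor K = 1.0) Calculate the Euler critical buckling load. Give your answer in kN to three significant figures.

I = a⁴/12 = 204⁴/12 = 1.443×10^8 mm⁴
I = 1.443×10^8 mm⁴ = 1.443×10^-4 m⁴
Effective length L_e = K·L = 1 × 2.77 = 2.770 m
P_cr = π²EI / L_e² = π² × 71.1×10⁹ × 1.443×10^-4 / 2.770² = 1.320×10^7 N

P_cr ≈ 13200 kN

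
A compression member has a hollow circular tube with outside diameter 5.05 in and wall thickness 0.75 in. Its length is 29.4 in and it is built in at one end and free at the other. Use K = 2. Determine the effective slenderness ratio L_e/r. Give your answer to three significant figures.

Inner diameter d_i = 5.05 − 2×0.75 = 3.550 in
I = π(d_o⁴ − d_i⁴)/64 = π(5.05⁴ − 3.550⁴)/64 = 24.13 in⁴
A = 10.13 in²;  r_min = √(I/A) = √(24.13/10.13) = 1.543 in
L_e = K·L = 2 × 29.4 = 58.80 in
λ = L_e / r_min = 58.800 / 1.543 = 38.1

λ ≈ 38.1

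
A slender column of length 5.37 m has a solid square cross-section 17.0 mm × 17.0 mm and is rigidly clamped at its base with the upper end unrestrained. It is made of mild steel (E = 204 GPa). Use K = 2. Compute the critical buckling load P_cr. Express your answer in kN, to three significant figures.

P_cr ≈ 0.121 kN

I = a⁴/12 = 17.0⁴/12 = 6.960×10^3 mm⁴
I = 6.960×10^3 mm⁴ = 6.960×10^-9 m⁴
Effective length L_e = K·L = 2 × 5.37 = 10.74 m
P_cr = π²EI / L_e² = π² × 204×10⁹ × 6.960×10^-9 / 10.74² = 121.5 N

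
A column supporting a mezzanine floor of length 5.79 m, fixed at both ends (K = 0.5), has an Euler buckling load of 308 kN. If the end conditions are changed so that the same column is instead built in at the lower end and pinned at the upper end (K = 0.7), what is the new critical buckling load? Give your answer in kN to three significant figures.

P_cr ∝ 1/K², so P_cr,new = P_cr,old × (K_old/K_new)² = 308 × (0.5/0.7)²
= 308 × 0.5102 = 157 kN

P_cr ≈ 157 kN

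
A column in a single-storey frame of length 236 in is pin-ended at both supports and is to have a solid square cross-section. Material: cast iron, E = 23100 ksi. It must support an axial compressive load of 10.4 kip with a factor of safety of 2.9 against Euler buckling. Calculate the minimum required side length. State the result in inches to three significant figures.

Required P_cr = n·P = 2.9 × 10.4 = 30.16 kip
L_e = K·L = 1 × 236 = 236.0 in
Required I = P_cr·L_e²/(π²E) = 3.016×10^4 × 236.0² / (π² × 2.31×10^7) = 7.368 in⁴
Solid square: I = a⁴/12  ⇒  a = (12I)^(1/4) = (12×7.368)^(1/4) = 3.07 in

a ≈ 3.07 in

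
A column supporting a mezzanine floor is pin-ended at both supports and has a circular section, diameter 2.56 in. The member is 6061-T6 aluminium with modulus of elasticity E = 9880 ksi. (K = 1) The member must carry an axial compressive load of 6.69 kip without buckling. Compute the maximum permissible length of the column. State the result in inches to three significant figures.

L_max ≈ 175 in

I = πd⁴/64 = π×2.56⁴/64 = 2.108 in⁴
At the buckling limit P_cr = P = 6.690×10^3 lb
From P_cr = π²EI/(K·L)²:  L = (1/K)·√(π²EI/P_cr) = (1/1)·√(π²×9.88×10^6×2.108/6.690×10^3)
L = 175 in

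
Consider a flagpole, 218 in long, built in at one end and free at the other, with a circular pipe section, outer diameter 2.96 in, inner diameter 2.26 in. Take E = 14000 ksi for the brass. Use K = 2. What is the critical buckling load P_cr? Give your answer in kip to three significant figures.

P_cr ≈ 1.81 kip

d_o = 2.96 in, d_i = 2.26 in
I = π(d_o⁴ − d_i⁴)/64 = π(2.96⁴ − 2.260⁴)/64 = 2.488 in⁴
Effective length L_e = K·L = 2 × 218 = 436.0 in
P_cr = π²EI / L_e² = π² × 14000×10³ × 2.488 / 436.0² = 1.808×10^3 lb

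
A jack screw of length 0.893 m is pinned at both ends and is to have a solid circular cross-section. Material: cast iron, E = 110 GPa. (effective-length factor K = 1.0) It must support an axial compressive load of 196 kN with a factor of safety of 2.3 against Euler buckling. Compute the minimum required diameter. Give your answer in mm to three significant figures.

Required P_cr = n·P = 2.3 × 196 = 450.8 kN
L_e = K·L = 1 × 0.893 = 0.8930 m
Required I = P_cr·L_e²/(π²E) = 4.508×10^5 × 0.8930² / (π² × 1.10×10^11) = 3.311×10^-7 m⁴
I_req = 3.311×10^5 mm⁴
Solid circle: I = πd⁴/64  ⇒  d = (64I/π)^(1/4) = (64×3.311×10^5/π)^(1/4) = 51.0 mm

d ≈ 51.0 mm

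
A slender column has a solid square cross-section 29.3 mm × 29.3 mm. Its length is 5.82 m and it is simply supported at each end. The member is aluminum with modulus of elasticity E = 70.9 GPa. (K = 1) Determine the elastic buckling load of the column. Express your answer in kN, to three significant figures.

P_cr ≈ 1.27 kN

I = a⁴/12 = 29.3⁴/12 = 6.142×10^4 mm⁴
I = 6.142×10^4 mm⁴ = 6.142×10^-8 m⁴
Effective length L_e = K·L = 1 × 5.82 = 5.820 m
P_cr = π²EI / L_e² = π² × 70.9×10⁹ × 6.142×10^-8 / 5.820² = 1.269×10^3 N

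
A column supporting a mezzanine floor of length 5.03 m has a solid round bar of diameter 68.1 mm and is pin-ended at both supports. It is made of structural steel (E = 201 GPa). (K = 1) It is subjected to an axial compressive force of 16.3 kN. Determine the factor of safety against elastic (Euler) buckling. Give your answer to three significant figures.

n ≈ 5.08

I = πd⁴/64 = π×68.1⁴/64 = 1.056×10^6 mm⁴
I = 1.056×10^6 mm⁴ = 1.056×10^-6 m⁴
Effective length L_e = K·L = 1 × 5.03 = 5.030 m
P_cr = π²EI / L_e² = π² × 201×10⁹ × 1.056×10^-6 / 5.030² = 8.278×10^4 N
Factor of safety n = P_cr / P = 82.779 / 16.3 = 5.08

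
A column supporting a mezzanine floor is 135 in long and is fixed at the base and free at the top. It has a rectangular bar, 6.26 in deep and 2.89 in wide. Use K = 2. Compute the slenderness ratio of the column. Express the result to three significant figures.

λ ≈ 324

For a rectangle r_min = b/√12 = 2.89/√12 = 0.8343 in
L_e = K·L = 2 × 135 = 270.0 in
λ = L_e / r_min = 270.00 / 0.8343 = 324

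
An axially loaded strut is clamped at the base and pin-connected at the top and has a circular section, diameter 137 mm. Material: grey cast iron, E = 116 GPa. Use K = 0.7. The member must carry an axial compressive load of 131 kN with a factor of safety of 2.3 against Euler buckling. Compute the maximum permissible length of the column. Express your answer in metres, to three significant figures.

I = πd⁴/64 = π×137⁴/64 = 1.729×10^7 mm⁴
I = 1.729×10^-5 m⁴
Required critical load P_cr = n·P = 2.3 × 131 = 301.3 kN = 3.013×10^5 N
From P_cr = π²EI/(K·L)²:  L = (1/K)·√(π²EI/P_cr) = (1/0.7)·√(π²×1.16×10^11×1.729×10^-5/3.013×10^5)
L = 11.6 m

L_max ≈ 11.6 m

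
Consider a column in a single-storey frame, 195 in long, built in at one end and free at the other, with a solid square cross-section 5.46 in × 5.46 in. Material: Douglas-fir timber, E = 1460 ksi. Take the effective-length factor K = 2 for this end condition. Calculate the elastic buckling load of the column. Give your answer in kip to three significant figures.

P_cr ≈ 7.02 kip

I = a⁴/12 = 5.46⁴/12 = 74.06 in⁴
Effective length L_e = K·L = 2 × 195 = 390.0 in
P_cr = π²EI / L_e² = π² × 1460×10³ × 74.06 / 390.0² = 7.016×10^3 lb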